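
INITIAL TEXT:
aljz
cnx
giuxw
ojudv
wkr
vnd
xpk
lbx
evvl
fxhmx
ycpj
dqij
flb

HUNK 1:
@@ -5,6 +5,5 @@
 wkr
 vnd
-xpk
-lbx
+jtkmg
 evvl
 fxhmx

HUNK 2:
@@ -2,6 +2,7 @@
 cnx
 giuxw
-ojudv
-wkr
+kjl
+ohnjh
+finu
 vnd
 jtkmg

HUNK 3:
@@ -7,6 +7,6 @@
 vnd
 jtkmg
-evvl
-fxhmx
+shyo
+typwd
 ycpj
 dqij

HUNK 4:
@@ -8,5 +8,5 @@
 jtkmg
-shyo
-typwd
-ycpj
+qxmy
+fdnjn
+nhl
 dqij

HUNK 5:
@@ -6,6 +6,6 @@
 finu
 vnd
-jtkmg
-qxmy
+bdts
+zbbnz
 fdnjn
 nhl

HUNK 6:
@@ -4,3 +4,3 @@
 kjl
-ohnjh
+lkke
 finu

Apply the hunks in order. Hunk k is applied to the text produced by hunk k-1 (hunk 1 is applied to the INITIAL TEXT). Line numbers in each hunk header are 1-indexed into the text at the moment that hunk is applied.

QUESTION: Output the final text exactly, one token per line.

Hunk 1: at line 5 remove [xpk,lbx] add [jtkmg] -> 12 lines: aljz cnx giuxw ojudv wkr vnd jtkmg evvl fxhmx ycpj dqij flb
Hunk 2: at line 2 remove [ojudv,wkr] add [kjl,ohnjh,finu] -> 13 lines: aljz cnx giuxw kjl ohnjh finu vnd jtkmg evvl fxhmx ycpj dqij flb
Hunk 3: at line 7 remove [evvl,fxhmx] add [shyo,typwd] -> 13 lines: aljz cnx giuxw kjl ohnjh finu vnd jtkmg shyo typwd ycpj dqij flb
Hunk 4: at line 8 remove [shyo,typwd,ycpj] add [qxmy,fdnjn,nhl] -> 13 lines: aljz cnx giuxw kjl ohnjh finu vnd jtkmg qxmy fdnjn nhl dqij flb
Hunk 5: at line 6 remove [jtkmg,qxmy] add [bdts,zbbnz] -> 13 lines: aljz cnx giuxw kjl ohnjh finu vnd bdts zbbnz fdnjn nhl dqij flb
Hunk 6: at line 4 remove [ohnjh] add [lkke] -> 13 lines: aljz cnx giuxw kjl lkke finu vnd bdts zbbnz fdnjn nhl dqij flb

Answer: aljz
cnx
giuxw
kjl
lkke
finu
vnd
bdts
zbbnz
fdnjn
nhl
dqij
flb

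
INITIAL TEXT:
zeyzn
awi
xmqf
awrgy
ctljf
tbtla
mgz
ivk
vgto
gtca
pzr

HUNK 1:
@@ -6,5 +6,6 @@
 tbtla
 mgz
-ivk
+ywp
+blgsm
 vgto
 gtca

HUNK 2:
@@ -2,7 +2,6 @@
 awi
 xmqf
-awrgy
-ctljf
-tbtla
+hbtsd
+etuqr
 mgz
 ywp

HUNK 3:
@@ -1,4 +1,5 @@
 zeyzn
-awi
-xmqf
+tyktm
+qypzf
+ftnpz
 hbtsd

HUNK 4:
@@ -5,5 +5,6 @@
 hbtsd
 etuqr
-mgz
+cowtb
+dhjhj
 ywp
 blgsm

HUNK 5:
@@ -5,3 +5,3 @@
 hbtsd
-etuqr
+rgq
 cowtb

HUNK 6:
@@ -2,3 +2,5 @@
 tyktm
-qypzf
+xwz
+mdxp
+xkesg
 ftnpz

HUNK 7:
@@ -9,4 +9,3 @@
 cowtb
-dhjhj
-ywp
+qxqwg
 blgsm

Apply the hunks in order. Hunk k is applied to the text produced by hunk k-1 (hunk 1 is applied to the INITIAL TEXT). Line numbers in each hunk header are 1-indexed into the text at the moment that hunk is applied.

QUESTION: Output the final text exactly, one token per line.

Answer: zeyzn
tyktm
xwz
mdxp
xkesg
ftnpz
hbtsd
rgq
cowtb
qxqwg
blgsm
vgto
gtca
pzr

Derivation:
Hunk 1: at line 6 remove [ivk] add [ywp,blgsm] -> 12 lines: zeyzn awi xmqf awrgy ctljf tbtla mgz ywp blgsm vgto gtca pzr
Hunk 2: at line 2 remove [awrgy,ctljf,tbtla] add [hbtsd,etuqr] -> 11 lines: zeyzn awi xmqf hbtsd etuqr mgz ywp blgsm vgto gtca pzr
Hunk 3: at line 1 remove [awi,xmqf] add [tyktm,qypzf,ftnpz] -> 12 lines: zeyzn tyktm qypzf ftnpz hbtsd etuqr mgz ywp blgsm vgto gtca pzr
Hunk 4: at line 5 remove [mgz] add [cowtb,dhjhj] -> 13 lines: zeyzn tyktm qypzf ftnpz hbtsd etuqr cowtb dhjhj ywp blgsm vgto gtca pzr
Hunk 5: at line 5 remove [etuqr] add [rgq] -> 13 lines: zeyzn tyktm qypzf ftnpz hbtsd rgq cowtb dhjhj ywp blgsm vgto gtca pzr
Hunk 6: at line 2 remove [qypzf] add [xwz,mdxp,xkesg] -> 15 lines: zeyzn tyktm xwz mdxp xkesg ftnpz hbtsd rgq cowtb dhjhj ywp blgsm vgto gtca pzr
Hunk 7: at line 9 remove [dhjhj,ywp] add [qxqwg] -> 14 lines: zeyzn tyktm xwz mdxp xkesg ftnpz hbtsd rgq cowtb qxqwg blgsm vgto gtca pzr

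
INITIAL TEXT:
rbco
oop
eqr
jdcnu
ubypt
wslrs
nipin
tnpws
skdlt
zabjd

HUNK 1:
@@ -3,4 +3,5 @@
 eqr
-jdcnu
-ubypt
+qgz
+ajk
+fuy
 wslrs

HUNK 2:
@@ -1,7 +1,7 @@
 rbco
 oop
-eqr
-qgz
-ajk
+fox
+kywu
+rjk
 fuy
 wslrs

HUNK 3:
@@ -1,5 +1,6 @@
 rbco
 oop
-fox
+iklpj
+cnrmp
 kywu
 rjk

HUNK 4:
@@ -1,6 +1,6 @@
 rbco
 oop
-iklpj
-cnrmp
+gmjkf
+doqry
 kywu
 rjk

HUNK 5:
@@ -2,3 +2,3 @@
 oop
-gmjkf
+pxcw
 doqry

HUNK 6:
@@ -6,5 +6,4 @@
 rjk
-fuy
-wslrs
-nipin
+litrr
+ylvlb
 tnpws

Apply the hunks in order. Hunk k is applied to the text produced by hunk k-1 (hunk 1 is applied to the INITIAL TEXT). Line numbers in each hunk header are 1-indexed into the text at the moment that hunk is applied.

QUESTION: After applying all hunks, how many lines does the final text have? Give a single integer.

Hunk 1: at line 3 remove [jdcnu,ubypt] add [qgz,ajk,fuy] -> 11 lines: rbco oop eqr qgz ajk fuy wslrs nipin tnpws skdlt zabjd
Hunk 2: at line 1 remove [eqr,qgz,ajk] add [fox,kywu,rjk] -> 11 lines: rbco oop fox kywu rjk fuy wslrs nipin tnpws skdlt zabjd
Hunk 3: at line 1 remove [fox] add [iklpj,cnrmp] -> 12 lines: rbco oop iklpj cnrmp kywu rjk fuy wslrs nipin tnpws skdlt zabjd
Hunk 4: at line 1 remove [iklpj,cnrmp] add [gmjkf,doqry] -> 12 lines: rbco oop gmjkf doqry kywu rjk fuy wslrs nipin tnpws skdlt zabjd
Hunk 5: at line 2 remove [gmjkf] add [pxcw] -> 12 lines: rbco oop pxcw doqry kywu rjk fuy wslrs nipin tnpws skdlt zabjd
Hunk 6: at line 6 remove [fuy,wslrs,nipin] add [litrr,ylvlb] -> 11 lines: rbco oop pxcw doqry kywu rjk litrr ylvlb tnpws skdlt zabjd
Final line count: 11

Answer: 11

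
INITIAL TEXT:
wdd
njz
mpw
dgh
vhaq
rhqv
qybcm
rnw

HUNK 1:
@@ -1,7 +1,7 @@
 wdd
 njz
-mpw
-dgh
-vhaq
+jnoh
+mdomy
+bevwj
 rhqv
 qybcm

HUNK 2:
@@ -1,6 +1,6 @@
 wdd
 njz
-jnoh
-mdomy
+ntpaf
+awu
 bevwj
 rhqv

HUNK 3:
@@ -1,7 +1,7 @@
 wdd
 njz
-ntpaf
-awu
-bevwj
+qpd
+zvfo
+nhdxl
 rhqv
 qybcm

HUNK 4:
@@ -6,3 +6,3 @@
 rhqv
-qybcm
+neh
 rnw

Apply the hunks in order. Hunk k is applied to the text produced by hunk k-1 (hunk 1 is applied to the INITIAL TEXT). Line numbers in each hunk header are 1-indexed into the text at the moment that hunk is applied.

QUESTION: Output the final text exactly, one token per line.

Answer: wdd
njz
qpd
zvfo
nhdxl
rhqv
neh
rnw

Derivation:
Hunk 1: at line 1 remove [mpw,dgh,vhaq] add [jnoh,mdomy,bevwj] -> 8 lines: wdd njz jnoh mdomy bevwj rhqv qybcm rnw
Hunk 2: at line 1 remove [jnoh,mdomy] add [ntpaf,awu] -> 8 lines: wdd njz ntpaf awu bevwj rhqv qybcm rnw
Hunk 3: at line 1 remove [ntpaf,awu,bevwj] add [qpd,zvfo,nhdxl] -> 8 lines: wdd njz qpd zvfo nhdxl rhqv qybcm rnw
Hunk 4: at line 6 remove [qybcm] add [neh] -> 8 lines: wdd njz qpd zvfo nhdxl rhqv neh rnw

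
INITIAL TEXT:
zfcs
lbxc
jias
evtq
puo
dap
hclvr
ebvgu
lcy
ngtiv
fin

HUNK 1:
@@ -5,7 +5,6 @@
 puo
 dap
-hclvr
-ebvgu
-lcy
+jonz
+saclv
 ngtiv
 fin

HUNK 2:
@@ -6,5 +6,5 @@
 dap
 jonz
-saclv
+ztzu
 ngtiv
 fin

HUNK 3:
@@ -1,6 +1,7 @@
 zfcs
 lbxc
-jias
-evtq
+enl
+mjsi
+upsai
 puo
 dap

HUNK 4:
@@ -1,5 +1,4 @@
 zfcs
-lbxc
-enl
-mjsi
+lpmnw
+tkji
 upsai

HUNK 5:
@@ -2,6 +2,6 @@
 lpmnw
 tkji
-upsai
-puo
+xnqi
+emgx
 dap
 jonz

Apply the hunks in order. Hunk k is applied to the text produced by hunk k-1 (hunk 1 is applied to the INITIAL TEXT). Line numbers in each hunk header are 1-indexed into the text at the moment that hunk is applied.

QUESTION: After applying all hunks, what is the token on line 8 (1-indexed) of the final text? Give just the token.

Answer: ztzu

Derivation:
Hunk 1: at line 5 remove [hclvr,ebvgu,lcy] add [jonz,saclv] -> 10 lines: zfcs lbxc jias evtq puo dap jonz saclv ngtiv fin
Hunk 2: at line 6 remove [saclv] add [ztzu] -> 10 lines: zfcs lbxc jias evtq puo dap jonz ztzu ngtiv fin
Hunk 3: at line 1 remove [jias,evtq] add [enl,mjsi,upsai] -> 11 lines: zfcs lbxc enl mjsi upsai puo dap jonz ztzu ngtiv fin
Hunk 4: at line 1 remove [lbxc,enl,mjsi] add [lpmnw,tkji] -> 10 lines: zfcs lpmnw tkji upsai puo dap jonz ztzu ngtiv fin
Hunk 5: at line 2 remove [upsai,puo] add [xnqi,emgx] -> 10 lines: zfcs lpmnw tkji xnqi emgx dap jonz ztzu ngtiv fin
Final line 8: ztzu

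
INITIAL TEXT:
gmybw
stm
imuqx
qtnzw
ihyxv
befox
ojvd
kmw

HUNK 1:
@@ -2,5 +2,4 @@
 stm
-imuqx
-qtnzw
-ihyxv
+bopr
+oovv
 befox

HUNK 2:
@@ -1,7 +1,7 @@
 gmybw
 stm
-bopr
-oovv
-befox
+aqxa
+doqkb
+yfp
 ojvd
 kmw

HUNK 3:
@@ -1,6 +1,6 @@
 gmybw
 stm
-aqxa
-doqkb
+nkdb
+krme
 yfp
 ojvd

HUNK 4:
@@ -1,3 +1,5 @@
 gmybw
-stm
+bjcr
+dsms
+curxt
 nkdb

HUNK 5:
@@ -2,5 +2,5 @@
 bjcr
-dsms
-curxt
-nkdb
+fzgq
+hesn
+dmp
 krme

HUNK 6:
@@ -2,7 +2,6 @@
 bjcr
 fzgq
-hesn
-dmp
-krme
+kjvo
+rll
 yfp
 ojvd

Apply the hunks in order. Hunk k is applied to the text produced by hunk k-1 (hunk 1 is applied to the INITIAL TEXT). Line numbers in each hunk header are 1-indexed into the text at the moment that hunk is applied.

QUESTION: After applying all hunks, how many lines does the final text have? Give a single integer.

Hunk 1: at line 2 remove [imuqx,qtnzw,ihyxv] add [bopr,oovv] -> 7 lines: gmybw stm bopr oovv befox ojvd kmw
Hunk 2: at line 1 remove [bopr,oovv,befox] add [aqxa,doqkb,yfp] -> 7 lines: gmybw stm aqxa doqkb yfp ojvd kmw
Hunk 3: at line 1 remove [aqxa,doqkb] add [nkdb,krme] -> 7 lines: gmybw stm nkdb krme yfp ojvd kmw
Hunk 4: at line 1 remove [stm] add [bjcr,dsms,curxt] -> 9 lines: gmybw bjcr dsms curxt nkdb krme yfp ojvd kmw
Hunk 5: at line 2 remove [dsms,curxt,nkdb] add [fzgq,hesn,dmp] -> 9 lines: gmybw bjcr fzgq hesn dmp krme yfp ojvd kmw
Hunk 6: at line 2 remove [hesn,dmp,krme] add [kjvo,rll] -> 8 lines: gmybw bjcr fzgq kjvo rll yfp ojvd kmw
Final line count: 8

Answer: 8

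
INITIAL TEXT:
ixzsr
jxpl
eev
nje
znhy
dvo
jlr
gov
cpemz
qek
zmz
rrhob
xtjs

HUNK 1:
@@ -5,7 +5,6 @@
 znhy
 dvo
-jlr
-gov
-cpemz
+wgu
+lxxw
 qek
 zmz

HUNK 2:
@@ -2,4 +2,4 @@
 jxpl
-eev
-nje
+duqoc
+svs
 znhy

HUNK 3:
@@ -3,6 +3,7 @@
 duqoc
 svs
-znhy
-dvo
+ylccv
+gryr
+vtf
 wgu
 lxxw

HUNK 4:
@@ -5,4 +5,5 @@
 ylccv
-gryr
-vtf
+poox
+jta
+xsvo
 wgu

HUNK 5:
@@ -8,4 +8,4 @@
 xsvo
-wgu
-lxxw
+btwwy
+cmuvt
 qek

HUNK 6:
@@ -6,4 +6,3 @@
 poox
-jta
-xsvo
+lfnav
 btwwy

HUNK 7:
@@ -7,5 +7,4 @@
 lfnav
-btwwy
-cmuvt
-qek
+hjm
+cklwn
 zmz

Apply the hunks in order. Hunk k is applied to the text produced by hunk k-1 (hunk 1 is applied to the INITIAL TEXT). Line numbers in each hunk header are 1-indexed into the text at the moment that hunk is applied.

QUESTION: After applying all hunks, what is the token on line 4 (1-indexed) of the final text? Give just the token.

Hunk 1: at line 5 remove [jlr,gov,cpemz] add [wgu,lxxw] -> 12 lines: ixzsr jxpl eev nje znhy dvo wgu lxxw qek zmz rrhob xtjs
Hunk 2: at line 2 remove [eev,nje] add [duqoc,svs] -> 12 lines: ixzsr jxpl duqoc svs znhy dvo wgu lxxw qek zmz rrhob xtjs
Hunk 3: at line 3 remove [znhy,dvo] add [ylccv,gryr,vtf] -> 13 lines: ixzsr jxpl duqoc svs ylccv gryr vtf wgu lxxw qek zmz rrhob xtjs
Hunk 4: at line 5 remove [gryr,vtf] add [poox,jta,xsvo] -> 14 lines: ixzsr jxpl duqoc svs ylccv poox jta xsvo wgu lxxw qek zmz rrhob xtjs
Hunk 5: at line 8 remove [wgu,lxxw] add [btwwy,cmuvt] -> 14 lines: ixzsr jxpl duqoc svs ylccv poox jta xsvo btwwy cmuvt qek zmz rrhob xtjs
Hunk 6: at line 6 remove [jta,xsvo] add [lfnav] -> 13 lines: ixzsr jxpl duqoc svs ylccv poox lfnav btwwy cmuvt qek zmz rrhob xtjs
Hunk 7: at line 7 remove [btwwy,cmuvt,qek] add [hjm,cklwn] -> 12 lines: ixzsr jxpl duqoc svs ylccv poox lfnav hjm cklwn zmz rrhob xtjs
Final line 4: svs

Answer: svs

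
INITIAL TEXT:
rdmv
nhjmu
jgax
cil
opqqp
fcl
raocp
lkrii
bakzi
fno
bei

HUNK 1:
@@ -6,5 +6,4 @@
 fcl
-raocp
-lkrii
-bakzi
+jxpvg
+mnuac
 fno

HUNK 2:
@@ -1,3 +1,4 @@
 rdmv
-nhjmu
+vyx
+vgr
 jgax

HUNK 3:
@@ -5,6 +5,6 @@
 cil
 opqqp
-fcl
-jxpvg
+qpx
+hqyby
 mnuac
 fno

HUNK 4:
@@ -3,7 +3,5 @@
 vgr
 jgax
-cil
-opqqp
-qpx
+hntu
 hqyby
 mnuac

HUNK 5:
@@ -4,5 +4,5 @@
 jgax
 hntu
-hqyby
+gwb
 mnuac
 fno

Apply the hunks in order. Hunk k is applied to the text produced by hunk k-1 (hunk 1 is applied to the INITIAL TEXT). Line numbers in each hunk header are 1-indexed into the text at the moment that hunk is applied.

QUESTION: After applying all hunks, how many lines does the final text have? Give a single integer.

Answer: 9

Derivation:
Hunk 1: at line 6 remove [raocp,lkrii,bakzi] add [jxpvg,mnuac] -> 10 lines: rdmv nhjmu jgax cil opqqp fcl jxpvg mnuac fno bei
Hunk 2: at line 1 remove [nhjmu] add [vyx,vgr] -> 11 lines: rdmv vyx vgr jgax cil opqqp fcl jxpvg mnuac fno bei
Hunk 3: at line 5 remove [fcl,jxpvg] add [qpx,hqyby] -> 11 lines: rdmv vyx vgr jgax cil opqqp qpx hqyby mnuac fno bei
Hunk 4: at line 3 remove [cil,opqqp,qpx] add [hntu] -> 9 lines: rdmv vyx vgr jgax hntu hqyby mnuac fno bei
Hunk 5: at line 4 remove [hqyby] add [gwb] -> 9 lines: rdmv vyx vgr jgax hntu gwb mnuac fno bei
Final line count: 9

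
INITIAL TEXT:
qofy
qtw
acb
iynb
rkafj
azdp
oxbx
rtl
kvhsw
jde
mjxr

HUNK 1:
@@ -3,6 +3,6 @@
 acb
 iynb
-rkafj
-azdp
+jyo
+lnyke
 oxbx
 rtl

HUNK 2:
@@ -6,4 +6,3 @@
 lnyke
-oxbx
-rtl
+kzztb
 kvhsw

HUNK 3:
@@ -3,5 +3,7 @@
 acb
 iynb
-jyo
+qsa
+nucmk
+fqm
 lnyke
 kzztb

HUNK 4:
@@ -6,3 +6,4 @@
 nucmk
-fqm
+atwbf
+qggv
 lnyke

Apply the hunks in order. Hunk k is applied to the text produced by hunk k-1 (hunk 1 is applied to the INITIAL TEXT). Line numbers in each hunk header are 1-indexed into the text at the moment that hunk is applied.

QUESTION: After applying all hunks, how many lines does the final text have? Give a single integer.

Answer: 13

Derivation:
Hunk 1: at line 3 remove [rkafj,azdp] add [jyo,lnyke] -> 11 lines: qofy qtw acb iynb jyo lnyke oxbx rtl kvhsw jde mjxr
Hunk 2: at line 6 remove [oxbx,rtl] add [kzztb] -> 10 lines: qofy qtw acb iynb jyo lnyke kzztb kvhsw jde mjxr
Hunk 3: at line 3 remove [jyo] add [qsa,nucmk,fqm] -> 12 lines: qofy qtw acb iynb qsa nucmk fqm lnyke kzztb kvhsw jde mjxr
Hunk 4: at line 6 remove [fqm] add [atwbf,qggv] -> 13 lines: qofy qtw acb iynb qsa nucmk atwbf qggv lnyke kzztb kvhsw jde mjxr
Final line count: 13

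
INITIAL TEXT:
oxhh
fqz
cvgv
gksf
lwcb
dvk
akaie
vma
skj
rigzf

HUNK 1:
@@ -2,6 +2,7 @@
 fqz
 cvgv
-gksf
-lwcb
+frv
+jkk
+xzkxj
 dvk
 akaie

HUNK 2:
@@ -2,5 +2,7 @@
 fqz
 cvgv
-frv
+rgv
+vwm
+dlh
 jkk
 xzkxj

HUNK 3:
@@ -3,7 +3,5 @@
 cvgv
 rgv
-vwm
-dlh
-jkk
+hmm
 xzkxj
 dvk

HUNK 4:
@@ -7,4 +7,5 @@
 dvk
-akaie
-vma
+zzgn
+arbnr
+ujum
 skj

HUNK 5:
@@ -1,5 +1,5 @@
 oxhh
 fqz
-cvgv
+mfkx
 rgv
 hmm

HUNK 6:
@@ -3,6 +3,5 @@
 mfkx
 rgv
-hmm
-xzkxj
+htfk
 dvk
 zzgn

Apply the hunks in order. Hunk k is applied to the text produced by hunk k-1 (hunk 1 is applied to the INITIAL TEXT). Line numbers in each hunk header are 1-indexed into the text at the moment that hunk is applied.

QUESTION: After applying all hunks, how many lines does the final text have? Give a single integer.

Hunk 1: at line 2 remove [gksf,lwcb] add [frv,jkk,xzkxj] -> 11 lines: oxhh fqz cvgv frv jkk xzkxj dvk akaie vma skj rigzf
Hunk 2: at line 2 remove [frv] add [rgv,vwm,dlh] -> 13 lines: oxhh fqz cvgv rgv vwm dlh jkk xzkxj dvk akaie vma skj rigzf
Hunk 3: at line 3 remove [vwm,dlh,jkk] add [hmm] -> 11 lines: oxhh fqz cvgv rgv hmm xzkxj dvk akaie vma skj rigzf
Hunk 4: at line 7 remove [akaie,vma] add [zzgn,arbnr,ujum] -> 12 lines: oxhh fqz cvgv rgv hmm xzkxj dvk zzgn arbnr ujum skj rigzf
Hunk 5: at line 1 remove [cvgv] add [mfkx] -> 12 lines: oxhh fqz mfkx rgv hmm xzkxj dvk zzgn arbnr ujum skj rigzf
Hunk 6: at line 3 remove [hmm,xzkxj] add [htfk] -> 11 lines: oxhh fqz mfkx rgv htfk dvk zzgn arbnr ujum skj rigzf
Final line count: 11

Answer: 11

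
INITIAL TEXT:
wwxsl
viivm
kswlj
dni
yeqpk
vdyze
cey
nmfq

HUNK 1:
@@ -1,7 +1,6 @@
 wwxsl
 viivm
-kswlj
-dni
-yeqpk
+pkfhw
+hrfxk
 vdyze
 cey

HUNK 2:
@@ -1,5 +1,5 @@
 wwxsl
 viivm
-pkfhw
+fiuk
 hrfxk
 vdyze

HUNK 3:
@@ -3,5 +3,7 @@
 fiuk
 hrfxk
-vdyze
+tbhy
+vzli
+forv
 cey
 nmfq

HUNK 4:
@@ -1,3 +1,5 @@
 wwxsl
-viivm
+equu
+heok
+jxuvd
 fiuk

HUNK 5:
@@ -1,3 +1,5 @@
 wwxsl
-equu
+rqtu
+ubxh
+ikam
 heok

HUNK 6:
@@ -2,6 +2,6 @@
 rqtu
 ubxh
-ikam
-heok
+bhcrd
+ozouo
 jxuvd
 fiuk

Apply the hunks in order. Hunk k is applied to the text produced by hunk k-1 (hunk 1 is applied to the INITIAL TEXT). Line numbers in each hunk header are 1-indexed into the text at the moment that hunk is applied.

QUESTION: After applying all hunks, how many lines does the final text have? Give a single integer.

Hunk 1: at line 1 remove [kswlj,dni,yeqpk] add [pkfhw,hrfxk] -> 7 lines: wwxsl viivm pkfhw hrfxk vdyze cey nmfq
Hunk 2: at line 1 remove [pkfhw] add [fiuk] -> 7 lines: wwxsl viivm fiuk hrfxk vdyze cey nmfq
Hunk 3: at line 3 remove [vdyze] add [tbhy,vzli,forv] -> 9 lines: wwxsl viivm fiuk hrfxk tbhy vzli forv cey nmfq
Hunk 4: at line 1 remove [viivm] add [equu,heok,jxuvd] -> 11 lines: wwxsl equu heok jxuvd fiuk hrfxk tbhy vzli forv cey nmfq
Hunk 5: at line 1 remove [equu] add [rqtu,ubxh,ikam] -> 13 lines: wwxsl rqtu ubxh ikam heok jxuvd fiuk hrfxk tbhy vzli forv cey nmfq
Hunk 6: at line 2 remove [ikam,heok] add [bhcrd,ozouo] -> 13 lines: wwxsl rqtu ubxh bhcrd ozouo jxuvd fiuk hrfxk tbhy vzli forv cey nmfq
Final line count: 13

Answer: 13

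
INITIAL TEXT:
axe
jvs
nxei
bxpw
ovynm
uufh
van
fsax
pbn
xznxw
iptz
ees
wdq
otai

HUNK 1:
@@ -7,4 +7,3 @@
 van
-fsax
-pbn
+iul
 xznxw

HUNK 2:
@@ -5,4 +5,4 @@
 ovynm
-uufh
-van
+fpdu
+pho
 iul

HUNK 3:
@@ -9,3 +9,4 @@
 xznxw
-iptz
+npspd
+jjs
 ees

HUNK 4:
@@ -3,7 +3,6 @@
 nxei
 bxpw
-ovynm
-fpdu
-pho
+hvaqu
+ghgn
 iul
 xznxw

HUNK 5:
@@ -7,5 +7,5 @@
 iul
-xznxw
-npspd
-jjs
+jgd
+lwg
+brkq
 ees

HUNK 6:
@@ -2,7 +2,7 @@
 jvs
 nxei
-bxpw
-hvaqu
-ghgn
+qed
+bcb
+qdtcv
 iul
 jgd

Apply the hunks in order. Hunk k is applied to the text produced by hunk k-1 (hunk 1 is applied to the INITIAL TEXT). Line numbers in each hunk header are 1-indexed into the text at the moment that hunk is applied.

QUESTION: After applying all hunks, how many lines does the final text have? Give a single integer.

Hunk 1: at line 7 remove [fsax,pbn] add [iul] -> 13 lines: axe jvs nxei bxpw ovynm uufh van iul xznxw iptz ees wdq otai
Hunk 2: at line 5 remove [uufh,van] add [fpdu,pho] -> 13 lines: axe jvs nxei bxpw ovynm fpdu pho iul xznxw iptz ees wdq otai
Hunk 3: at line 9 remove [iptz] add [npspd,jjs] -> 14 lines: axe jvs nxei bxpw ovynm fpdu pho iul xznxw npspd jjs ees wdq otai
Hunk 4: at line 3 remove [ovynm,fpdu,pho] add [hvaqu,ghgn] -> 13 lines: axe jvs nxei bxpw hvaqu ghgn iul xznxw npspd jjs ees wdq otai
Hunk 5: at line 7 remove [xznxw,npspd,jjs] add [jgd,lwg,brkq] -> 13 lines: axe jvs nxei bxpw hvaqu ghgn iul jgd lwg brkq ees wdq otai
Hunk 6: at line 2 remove [bxpw,hvaqu,ghgn] add [qed,bcb,qdtcv] -> 13 lines: axe jvs nxei qed bcb qdtcv iul jgd lwg brkq ees wdq otai
Final line count: 13

Answer: 13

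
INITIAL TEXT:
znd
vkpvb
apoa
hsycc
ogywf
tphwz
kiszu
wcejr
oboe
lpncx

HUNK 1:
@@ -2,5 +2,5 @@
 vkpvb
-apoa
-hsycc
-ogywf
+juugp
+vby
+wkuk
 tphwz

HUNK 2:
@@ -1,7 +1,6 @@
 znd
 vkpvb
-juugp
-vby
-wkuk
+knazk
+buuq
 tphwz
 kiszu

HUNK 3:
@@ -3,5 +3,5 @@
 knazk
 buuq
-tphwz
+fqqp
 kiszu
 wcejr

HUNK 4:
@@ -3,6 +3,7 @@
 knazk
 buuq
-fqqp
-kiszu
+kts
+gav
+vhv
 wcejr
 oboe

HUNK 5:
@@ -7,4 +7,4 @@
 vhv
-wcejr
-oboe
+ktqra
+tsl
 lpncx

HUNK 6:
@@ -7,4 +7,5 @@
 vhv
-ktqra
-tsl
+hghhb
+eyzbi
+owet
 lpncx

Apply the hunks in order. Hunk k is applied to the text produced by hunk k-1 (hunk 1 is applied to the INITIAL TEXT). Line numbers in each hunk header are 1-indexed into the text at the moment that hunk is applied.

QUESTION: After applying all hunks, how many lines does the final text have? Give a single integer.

Hunk 1: at line 2 remove [apoa,hsycc,ogywf] add [juugp,vby,wkuk] -> 10 lines: znd vkpvb juugp vby wkuk tphwz kiszu wcejr oboe lpncx
Hunk 2: at line 1 remove [juugp,vby,wkuk] add [knazk,buuq] -> 9 lines: znd vkpvb knazk buuq tphwz kiszu wcejr oboe lpncx
Hunk 3: at line 3 remove [tphwz] add [fqqp] -> 9 lines: znd vkpvb knazk buuq fqqp kiszu wcejr oboe lpncx
Hunk 4: at line 3 remove [fqqp,kiszu] add [kts,gav,vhv] -> 10 lines: znd vkpvb knazk buuq kts gav vhv wcejr oboe lpncx
Hunk 5: at line 7 remove [wcejr,oboe] add [ktqra,tsl] -> 10 lines: znd vkpvb knazk buuq kts gav vhv ktqra tsl lpncx
Hunk 6: at line 7 remove [ktqra,tsl] add [hghhb,eyzbi,owet] -> 11 lines: znd vkpvb knazk buuq kts gav vhv hghhb eyzbi owet lpncx
Final line count: 11

Answer: 11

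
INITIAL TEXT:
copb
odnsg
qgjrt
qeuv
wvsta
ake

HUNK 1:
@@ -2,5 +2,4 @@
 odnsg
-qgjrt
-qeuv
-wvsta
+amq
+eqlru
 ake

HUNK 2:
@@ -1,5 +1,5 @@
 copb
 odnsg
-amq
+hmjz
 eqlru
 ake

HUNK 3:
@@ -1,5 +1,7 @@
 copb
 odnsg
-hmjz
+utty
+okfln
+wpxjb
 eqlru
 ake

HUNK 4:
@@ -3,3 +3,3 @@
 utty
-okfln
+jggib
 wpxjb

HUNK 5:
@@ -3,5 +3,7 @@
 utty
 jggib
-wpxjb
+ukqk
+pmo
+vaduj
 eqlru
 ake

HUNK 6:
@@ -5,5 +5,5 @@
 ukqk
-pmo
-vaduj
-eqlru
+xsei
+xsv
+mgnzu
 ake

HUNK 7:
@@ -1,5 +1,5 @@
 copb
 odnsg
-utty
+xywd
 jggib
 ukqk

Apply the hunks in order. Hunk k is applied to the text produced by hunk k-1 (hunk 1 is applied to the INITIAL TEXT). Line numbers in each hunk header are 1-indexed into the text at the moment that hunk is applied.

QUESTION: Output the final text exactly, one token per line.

Answer: copb
odnsg
xywd
jggib
ukqk
xsei
xsv
mgnzu
ake

Derivation:
Hunk 1: at line 2 remove [qgjrt,qeuv,wvsta] add [amq,eqlru] -> 5 lines: copb odnsg amq eqlru ake
Hunk 2: at line 1 remove [amq] add [hmjz] -> 5 lines: copb odnsg hmjz eqlru ake
Hunk 3: at line 1 remove [hmjz] add [utty,okfln,wpxjb] -> 7 lines: copb odnsg utty okfln wpxjb eqlru ake
Hunk 4: at line 3 remove [okfln] add [jggib] -> 7 lines: copb odnsg utty jggib wpxjb eqlru ake
Hunk 5: at line 3 remove [wpxjb] add [ukqk,pmo,vaduj] -> 9 lines: copb odnsg utty jggib ukqk pmo vaduj eqlru ake
Hunk 6: at line 5 remove [pmo,vaduj,eqlru] add [xsei,xsv,mgnzu] -> 9 lines: copb odnsg utty jggib ukqk xsei xsv mgnzu ake
Hunk 7: at line 1 remove [utty] add [xywd] -> 9 lines: copb odnsg xywd jggib ukqk xsei xsv mgnzu ake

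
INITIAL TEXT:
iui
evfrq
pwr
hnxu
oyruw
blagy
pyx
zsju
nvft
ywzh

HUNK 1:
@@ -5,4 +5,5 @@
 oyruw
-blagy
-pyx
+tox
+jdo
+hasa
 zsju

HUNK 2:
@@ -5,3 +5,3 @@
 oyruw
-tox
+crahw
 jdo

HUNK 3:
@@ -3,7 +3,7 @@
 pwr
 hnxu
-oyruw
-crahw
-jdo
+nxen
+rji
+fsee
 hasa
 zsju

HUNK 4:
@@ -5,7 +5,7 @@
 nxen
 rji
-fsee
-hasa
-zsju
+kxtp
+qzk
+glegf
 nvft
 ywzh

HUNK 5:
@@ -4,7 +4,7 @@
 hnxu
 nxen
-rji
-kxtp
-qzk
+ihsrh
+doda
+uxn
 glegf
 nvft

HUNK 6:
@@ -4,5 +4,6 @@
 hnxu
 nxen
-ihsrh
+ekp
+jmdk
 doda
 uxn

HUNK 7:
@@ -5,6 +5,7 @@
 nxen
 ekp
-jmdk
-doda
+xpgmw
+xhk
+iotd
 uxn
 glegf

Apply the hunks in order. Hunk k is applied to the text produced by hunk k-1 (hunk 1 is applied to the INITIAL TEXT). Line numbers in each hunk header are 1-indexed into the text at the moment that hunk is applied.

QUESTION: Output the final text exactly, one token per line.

Answer: iui
evfrq
pwr
hnxu
nxen
ekp
xpgmw
xhk
iotd
uxn
glegf
nvft
ywzh

Derivation:
Hunk 1: at line 5 remove [blagy,pyx] add [tox,jdo,hasa] -> 11 lines: iui evfrq pwr hnxu oyruw tox jdo hasa zsju nvft ywzh
Hunk 2: at line 5 remove [tox] add [crahw] -> 11 lines: iui evfrq pwr hnxu oyruw crahw jdo hasa zsju nvft ywzh
Hunk 3: at line 3 remove [oyruw,crahw,jdo] add [nxen,rji,fsee] -> 11 lines: iui evfrq pwr hnxu nxen rji fsee hasa zsju nvft ywzh
Hunk 4: at line 5 remove [fsee,hasa,zsju] add [kxtp,qzk,glegf] -> 11 lines: iui evfrq pwr hnxu nxen rji kxtp qzk glegf nvft ywzh
Hunk 5: at line 4 remove [rji,kxtp,qzk] add [ihsrh,doda,uxn] -> 11 lines: iui evfrq pwr hnxu nxen ihsrh doda uxn glegf nvft ywzh
Hunk 6: at line 4 remove [ihsrh] add [ekp,jmdk] -> 12 lines: iui evfrq pwr hnxu nxen ekp jmdk doda uxn glegf nvft ywzh
Hunk 7: at line 5 remove [jmdk,doda] add [xpgmw,xhk,iotd] -> 13 lines: iui evfrq pwr hnxu nxen ekp xpgmw xhk iotd uxn glegf nvft ywzh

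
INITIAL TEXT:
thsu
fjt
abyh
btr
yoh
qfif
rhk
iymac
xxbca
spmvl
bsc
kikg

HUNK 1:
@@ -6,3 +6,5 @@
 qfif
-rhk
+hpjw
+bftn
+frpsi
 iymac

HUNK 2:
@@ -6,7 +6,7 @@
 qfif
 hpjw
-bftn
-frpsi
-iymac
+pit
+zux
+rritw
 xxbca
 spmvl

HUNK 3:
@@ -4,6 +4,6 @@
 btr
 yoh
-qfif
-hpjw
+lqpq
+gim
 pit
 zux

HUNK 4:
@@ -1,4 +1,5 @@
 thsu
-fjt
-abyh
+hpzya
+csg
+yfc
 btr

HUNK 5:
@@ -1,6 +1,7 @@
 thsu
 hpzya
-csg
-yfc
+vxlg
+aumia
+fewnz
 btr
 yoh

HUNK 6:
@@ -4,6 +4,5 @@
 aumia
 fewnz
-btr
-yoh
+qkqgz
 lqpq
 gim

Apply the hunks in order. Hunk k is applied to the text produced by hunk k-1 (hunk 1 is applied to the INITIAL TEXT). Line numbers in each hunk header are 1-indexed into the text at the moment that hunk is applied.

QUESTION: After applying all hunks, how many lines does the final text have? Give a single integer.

Hunk 1: at line 6 remove [rhk] add [hpjw,bftn,frpsi] -> 14 lines: thsu fjt abyh btr yoh qfif hpjw bftn frpsi iymac xxbca spmvl bsc kikg
Hunk 2: at line 6 remove [bftn,frpsi,iymac] add [pit,zux,rritw] -> 14 lines: thsu fjt abyh btr yoh qfif hpjw pit zux rritw xxbca spmvl bsc kikg
Hunk 3: at line 4 remove [qfif,hpjw] add [lqpq,gim] -> 14 lines: thsu fjt abyh btr yoh lqpq gim pit zux rritw xxbca spmvl bsc kikg
Hunk 4: at line 1 remove [fjt,abyh] add [hpzya,csg,yfc] -> 15 lines: thsu hpzya csg yfc btr yoh lqpq gim pit zux rritw xxbca spmvl bsc kikg
Hunk 5: at line 1 remove [csg,yfc] add [vxlg,aumia,fewnz] -> 16 lines: thsu hpzya vxlg aumia fewnz btr yoh lqpq gim pit zux rritw xxbca spmvl bsc kikg
Hunk 6: at line 4 remove [btr,yoh] add [qkqgz] -> 15 lines: thsu hpzya vxlg aumia fewnz qkqgz lqpq gim pit zux rritw xxbca spmvl bsc kikg
Final line count: 15

Answer: 15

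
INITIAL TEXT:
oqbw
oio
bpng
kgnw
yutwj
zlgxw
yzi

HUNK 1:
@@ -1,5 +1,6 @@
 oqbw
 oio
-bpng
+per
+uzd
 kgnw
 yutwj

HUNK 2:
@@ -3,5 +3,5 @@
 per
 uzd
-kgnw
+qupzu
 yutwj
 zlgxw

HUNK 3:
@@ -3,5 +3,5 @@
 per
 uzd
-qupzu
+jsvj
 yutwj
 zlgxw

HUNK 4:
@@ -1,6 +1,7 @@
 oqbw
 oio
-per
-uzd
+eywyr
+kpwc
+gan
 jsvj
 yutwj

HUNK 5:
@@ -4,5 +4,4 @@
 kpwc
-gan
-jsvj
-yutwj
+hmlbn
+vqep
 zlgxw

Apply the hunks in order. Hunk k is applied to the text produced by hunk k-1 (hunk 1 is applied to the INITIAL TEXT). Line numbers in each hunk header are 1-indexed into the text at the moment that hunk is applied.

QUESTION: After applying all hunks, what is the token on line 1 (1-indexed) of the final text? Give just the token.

Hunk 1: at line 1 remove [bpng] add [per,uzd] -> 8 lines: oqbw oio per uzd kgnw yutwj zlgxw yzi
Hunk 2: at line 3 remove [kgnw] add [qupzu] -> 8 lines: oqbw oio per uzd qupzu yutwj zlgxw yzi
Hunk 3: at line 3 remove [qupzu] add [jsvj] -> 8 lines: oqbw oio per uzd jsvj yutwj zlgxw yzi
Hunk 4: at line 1 remove [per,uzd] add [eywyr,kpwc,gan] -> 9 lines: oqbw oio eywyr kpwc gan jsvj yutwj zlgxw yzi
Hunk 5: at line 4 remove [gan,jsvj,yutwj] add [hmlbn,vqep] -> 8 lines: oqbw oio eywyr kpwc hmlbn vqep zlgxw yzi
Final line 1: oqbw

Answer: oqbw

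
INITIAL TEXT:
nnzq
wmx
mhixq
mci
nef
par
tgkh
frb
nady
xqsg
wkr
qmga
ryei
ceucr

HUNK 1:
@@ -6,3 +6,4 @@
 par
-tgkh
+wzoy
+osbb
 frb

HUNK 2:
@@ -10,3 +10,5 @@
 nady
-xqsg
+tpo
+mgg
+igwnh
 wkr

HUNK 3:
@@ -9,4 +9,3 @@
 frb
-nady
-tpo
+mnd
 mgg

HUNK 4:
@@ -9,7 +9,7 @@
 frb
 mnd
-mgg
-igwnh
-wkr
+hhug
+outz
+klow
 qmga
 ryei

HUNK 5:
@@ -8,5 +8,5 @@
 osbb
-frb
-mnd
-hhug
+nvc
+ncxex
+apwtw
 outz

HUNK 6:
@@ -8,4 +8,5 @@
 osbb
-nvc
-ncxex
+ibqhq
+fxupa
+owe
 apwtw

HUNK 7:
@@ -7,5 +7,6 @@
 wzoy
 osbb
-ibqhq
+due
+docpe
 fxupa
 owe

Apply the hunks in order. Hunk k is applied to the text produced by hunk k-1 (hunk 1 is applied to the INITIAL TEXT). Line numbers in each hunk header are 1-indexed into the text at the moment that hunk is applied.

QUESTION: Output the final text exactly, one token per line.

Answer: nnzq
wmx
mhixq
mci
nef
par
wzoy
osbb
due
docpe
fxupa
owe
apwtw
outz
klow
qmga
ryei
ceucr

Derivation:
Hunk 1: at line 6 remove [tgkh] add [wzoy,osbb] -> 15 lines: nnzq wmx mhixq mci nef par wzoy osbb frb nady xqsg wkr qmga ryei ceucr
Hunk 2: at line 10 remove [xqsg] add [tpo,mgg,igwnh] -> 17 lines: nnzq wmx mhixq mci nef par wzoy osbb frb nady tpo mgg igwnh wkr qmga ryei ceucr
Hunk 3: at line 9 remove [nady,tpo] add [mnd] -> 16 lines: nnzq wmx mhixq mci nef par wzoy osbb frb mnd mgg igwnh wkr qmga ryei ceucr
Hunk 4: at line 9 remove [mgg,igwnh,wkr] add [hhug,outz,klow] -> 16 lines: nnzq wmx mhixq mci nef par wzoy osbb frb mnd hhug outz klow qmga ryei ceucr
Hunk 5: at line 8 remove [frb,mnd,hhug] add [nvc,ncxex,apwtw] -> 16 lines: nnzq wmx mhixq mci nef par wzoy osbb nvc ncxex apwtw outz klow qmga ryei ceucr
Hunk 6: at line 8 remove [nvc,ncxex] add [ibqhq,fxupa,owe] -> 17 lines: nnzq wmx mhixq mci nef par wzoy osbb ibqhq fxupa owe apwtw outz klow qmga ryei ceucr
Hunk 7: at line 7 remove [ibqhq] add [due,docpe] -> 18 lines: nnzq wmx mhixq mci nef par wzoy osbb due docpe fxupa owe apwtw outz klow qmga ryei ceucr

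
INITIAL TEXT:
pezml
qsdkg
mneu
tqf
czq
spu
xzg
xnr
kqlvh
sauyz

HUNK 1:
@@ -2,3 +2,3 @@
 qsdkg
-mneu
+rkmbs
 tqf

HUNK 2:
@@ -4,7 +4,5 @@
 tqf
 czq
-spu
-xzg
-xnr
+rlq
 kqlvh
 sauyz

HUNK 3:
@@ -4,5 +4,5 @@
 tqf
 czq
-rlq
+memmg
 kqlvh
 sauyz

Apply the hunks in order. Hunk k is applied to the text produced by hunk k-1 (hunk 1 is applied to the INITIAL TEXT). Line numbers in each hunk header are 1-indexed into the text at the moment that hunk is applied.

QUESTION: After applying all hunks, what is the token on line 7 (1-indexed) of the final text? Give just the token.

Hunk 1: at line 2 remove [mneu] add [rkmbs] -> 10 lines: pezml qsdkg rkmbs tqf czq spu xzg xnr kqlvh sauyz
Hunk 2: at line 4 remove [spu,xzg,xnr] add [rlq] -> 8 lines: pezml qsdkg rkmbs tqf czq rlq kqlvh sauyz
Hunk 3: at line 4 remove [rlq] add [memmg] -> 8 lines: pezml qsdkg rkmbs tqf czq memmg kqlvh sauyz
Final line 7: kqlvh

Answer: kqlvh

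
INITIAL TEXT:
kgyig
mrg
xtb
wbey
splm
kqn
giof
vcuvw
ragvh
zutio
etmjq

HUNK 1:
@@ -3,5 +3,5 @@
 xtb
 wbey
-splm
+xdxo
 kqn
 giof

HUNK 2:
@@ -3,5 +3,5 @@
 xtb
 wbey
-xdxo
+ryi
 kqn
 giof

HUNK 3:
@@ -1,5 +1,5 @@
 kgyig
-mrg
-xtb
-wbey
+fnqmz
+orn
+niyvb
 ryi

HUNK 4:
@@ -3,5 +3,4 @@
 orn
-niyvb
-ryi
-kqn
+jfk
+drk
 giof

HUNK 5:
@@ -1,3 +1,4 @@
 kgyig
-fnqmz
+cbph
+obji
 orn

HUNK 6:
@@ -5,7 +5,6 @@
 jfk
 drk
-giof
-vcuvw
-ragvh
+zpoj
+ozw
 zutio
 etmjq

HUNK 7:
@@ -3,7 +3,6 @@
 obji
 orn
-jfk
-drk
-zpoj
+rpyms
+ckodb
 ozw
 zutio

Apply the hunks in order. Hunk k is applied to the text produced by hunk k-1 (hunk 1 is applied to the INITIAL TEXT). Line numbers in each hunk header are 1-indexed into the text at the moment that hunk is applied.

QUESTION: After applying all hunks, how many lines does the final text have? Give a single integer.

Hunk 1: at line 3 remove [splm] add [xdxo] -> 11 lines: kgyig mrg xtb wbey xdxo kqn giof vcuvw ragvh zutio etmjq
Hunk 2: at line 3 remove [xdxo] add [ryi] -> 11 lines: kgyig mrg xtb wbey ryi kqn giof vcuvw ragvh zutio etmjq
Hunk 3: at line 1 remove [mrg,xtb,wbey] add [fnqmz,orn,niyvb] -> 11 lines: kgyig fnqmz orn niyvb ryi kqn giof vcuvw ragvh zutio etmjq
Hunk 4: at line 3 remove [niyvb,ryi,kqn] add [jfk,drk] -> 10 lines: kgyig fnqmz orn jfk drk giof vcuvw ragvh zutio etmjq
Hunk 5: at line 1 remove [fnqmz] add [cbph,obji] -> 11 lines: kgyig cbph obji orn jfk drk giof vcuvw ragvh zutio etmjq
Hunk 6: at line 5 remove [giof,vcuvw,ragvh] add [zpoj,ozw] -> 10 lines: kgyig cbph obji orn jfk drk zpoj ozw zutio etmjq
Hunk 7: at line 3 remove [jfk,drk,zpoj] add [rpyms,ckodb] -> 9 lines: kgyig cbph obji orn rpyms ckodb ozw zutio etmjq
Final line count: 9

Answer: 9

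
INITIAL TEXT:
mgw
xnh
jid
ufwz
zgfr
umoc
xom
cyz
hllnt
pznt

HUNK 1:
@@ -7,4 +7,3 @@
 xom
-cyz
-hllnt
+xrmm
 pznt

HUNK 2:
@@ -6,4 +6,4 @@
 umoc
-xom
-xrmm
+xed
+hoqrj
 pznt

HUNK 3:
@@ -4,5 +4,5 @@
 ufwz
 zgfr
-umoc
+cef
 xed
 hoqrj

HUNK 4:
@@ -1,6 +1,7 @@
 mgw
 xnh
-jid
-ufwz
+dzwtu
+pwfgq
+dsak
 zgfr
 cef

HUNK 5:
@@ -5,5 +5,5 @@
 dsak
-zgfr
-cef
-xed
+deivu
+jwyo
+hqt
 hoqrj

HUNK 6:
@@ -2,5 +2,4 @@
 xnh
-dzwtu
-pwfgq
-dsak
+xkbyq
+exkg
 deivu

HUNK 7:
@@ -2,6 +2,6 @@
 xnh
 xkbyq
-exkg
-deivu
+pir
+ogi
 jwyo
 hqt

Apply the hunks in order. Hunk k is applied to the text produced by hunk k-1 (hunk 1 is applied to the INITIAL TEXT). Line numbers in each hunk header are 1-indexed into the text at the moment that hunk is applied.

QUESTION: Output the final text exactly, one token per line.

Answer: mgw
xnh
xkbyq
pir
ogi
jwyo
hqt
hoqrj
pznt

Derivation:
Hunk 1: at line 7 remove [cyz,hllnt] add [xrmm] -> 9 lines: mgw xnh jid ufwz zgfr umoc xom xrmm pznt
Hunk 2: at line 6 remove [xom,xrmm] add [xed,hoqrj] -> 9 lines: mgw xnh jid ufwz zgfr umoc xed hoqrj pznt
Hunk 3: at line 4 remove [umoc] add [cef] -> 9 lines: mgw xnh jid ufwz zgfr cef xed hoqrj pznt
Hunk 4: at line 1 remove [jid,ufwz] add [dzwtu,pwfgq,dsak] -> 10 lines: mgw xnh dzwtu pwfgq dsak zgfr cef xed hoqrj pznt
Hunk 5: at line 5 remove [zgfr,cef,xed] add [deivu,jwyo,hqt] -> 10 lines: mgw xnh dzwtu pwfgq dsak deivu jwyo hqt hoqrj pznt
Hunk 6: at line 2 remove [dzwtu,pwfgq,dsak] add [xkbyq,exkg] -> 9 lines: mgw xnh xkbyq exkg deivu jwyo hqt hoqrj pznt
Hunk 7: at line 2 remove [exkg,deivu] add [pir,ogi] -> 9 lines: mgw xnh xkbyq pir ogi jwyo hqt hoqrj pznt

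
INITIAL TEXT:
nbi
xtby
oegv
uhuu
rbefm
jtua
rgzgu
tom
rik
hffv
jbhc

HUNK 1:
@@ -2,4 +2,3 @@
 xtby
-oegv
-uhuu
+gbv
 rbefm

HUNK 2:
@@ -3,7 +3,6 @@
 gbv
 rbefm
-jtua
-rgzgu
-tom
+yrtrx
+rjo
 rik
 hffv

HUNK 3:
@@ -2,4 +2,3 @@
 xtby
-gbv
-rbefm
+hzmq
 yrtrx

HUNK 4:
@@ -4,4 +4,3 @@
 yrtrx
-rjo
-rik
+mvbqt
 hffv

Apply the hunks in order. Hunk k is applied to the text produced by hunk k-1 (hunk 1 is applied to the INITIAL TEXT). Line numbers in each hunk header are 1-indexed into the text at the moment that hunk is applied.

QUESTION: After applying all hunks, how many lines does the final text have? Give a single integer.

Hunk 1: at line 2 remove [oegv,uhuu] add [gbv] -> 10 lines: nbi xtby gbv rbefm jtua rgzgu tom rik hffv jbhc
Hunk 2: at line 3 remove [jtua,rgzgu,tom] add [yrtrx,rjo] -> 9 lines: nbi xtby gbv rbefm yrtrx rjo rik hffv jbhc
Hunk 3: at line 2 remove [gbv,rbefm] add [hzmq] -> 8 lines: nbi xtby hzmq yrtrx rjo rik hffv jbhc
Hunk 4: at line 4 remove [rjo,rik] add [mvbqt] -> 7 lines: nbi xtby hzmq yrtrx mvbqt hffv jbhc
Final line count: 7

Answer: 7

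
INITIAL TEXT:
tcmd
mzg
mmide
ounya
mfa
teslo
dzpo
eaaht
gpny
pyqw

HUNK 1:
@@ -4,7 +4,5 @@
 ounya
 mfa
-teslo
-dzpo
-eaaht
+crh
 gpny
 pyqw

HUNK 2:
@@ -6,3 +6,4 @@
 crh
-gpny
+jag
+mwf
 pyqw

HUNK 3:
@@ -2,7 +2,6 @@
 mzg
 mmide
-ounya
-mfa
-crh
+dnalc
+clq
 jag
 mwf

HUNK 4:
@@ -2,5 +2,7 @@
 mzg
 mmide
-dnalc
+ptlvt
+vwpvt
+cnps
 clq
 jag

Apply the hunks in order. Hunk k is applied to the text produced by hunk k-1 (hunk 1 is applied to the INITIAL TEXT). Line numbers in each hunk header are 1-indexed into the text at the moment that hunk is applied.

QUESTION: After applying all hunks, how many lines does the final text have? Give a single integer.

Answer: 10

Derivation:
Hunk 1: at line 4 remove [teslo,dzpo,eaaht] add [crh] -> 8 lines: tcmd mzg mmide ounya mfa crh gpny pyqw
Hunk 2: at line 6 remove [gpny] add [jag,mwf] -> 9 lines: tcmd mzg mmide ounya mfa crh jag mwf pyqw
Hunk 3: at line 2 remove [ounya,mfa,crh] add [dnalc,clq] -> 8 lines: tcmd mzg mmide dnalc clq jag mwf pyqw
Hunk 4: at line 2 remove [dnalc] add [ptlvt,vwpvt,cnps] -> 10 lines: tcmd mzg mmide ptlvt vwpvt cnps clq jag mwf pyqw
Final line count: 10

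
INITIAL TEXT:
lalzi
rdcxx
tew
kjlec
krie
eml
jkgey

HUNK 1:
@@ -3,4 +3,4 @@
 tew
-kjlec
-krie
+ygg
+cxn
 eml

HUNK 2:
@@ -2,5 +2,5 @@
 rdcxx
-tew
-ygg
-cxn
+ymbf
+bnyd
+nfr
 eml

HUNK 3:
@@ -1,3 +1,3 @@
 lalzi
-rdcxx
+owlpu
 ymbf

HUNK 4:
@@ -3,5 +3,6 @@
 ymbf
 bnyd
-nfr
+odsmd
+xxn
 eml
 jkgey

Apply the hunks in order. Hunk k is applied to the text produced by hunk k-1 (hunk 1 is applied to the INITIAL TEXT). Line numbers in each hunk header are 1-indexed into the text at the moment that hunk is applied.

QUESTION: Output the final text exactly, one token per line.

Hunk 1: at line 3 remove [kjlec,krie] add [ygg,cxn] -> 7 lines: lalzi rdcxx tew ygg cxn eml jkgey
Hunk 2: at line 2 remove [tew,ygg,cxn] add [ymbf,bnyd,nfr] -> 7 lines: lalzi rdcxx ymbf bnyd nfr eml jkgey
Hunk 3: at line 1 remove [rdcxx] add [owlpu] -> 7 lines: lalzi owlpu ymbf bnyd nfr eml jkgey
Hunk 4: at line 3 remove [nfr] add [odsmd,xxn] -> 8 lines: lalzi owlpu ymbf bnyd odsmd xxn eml jkgey

Answer: lalzi
owlpu
ymbf
bnyd
odsmd
xxn
eml
jkgey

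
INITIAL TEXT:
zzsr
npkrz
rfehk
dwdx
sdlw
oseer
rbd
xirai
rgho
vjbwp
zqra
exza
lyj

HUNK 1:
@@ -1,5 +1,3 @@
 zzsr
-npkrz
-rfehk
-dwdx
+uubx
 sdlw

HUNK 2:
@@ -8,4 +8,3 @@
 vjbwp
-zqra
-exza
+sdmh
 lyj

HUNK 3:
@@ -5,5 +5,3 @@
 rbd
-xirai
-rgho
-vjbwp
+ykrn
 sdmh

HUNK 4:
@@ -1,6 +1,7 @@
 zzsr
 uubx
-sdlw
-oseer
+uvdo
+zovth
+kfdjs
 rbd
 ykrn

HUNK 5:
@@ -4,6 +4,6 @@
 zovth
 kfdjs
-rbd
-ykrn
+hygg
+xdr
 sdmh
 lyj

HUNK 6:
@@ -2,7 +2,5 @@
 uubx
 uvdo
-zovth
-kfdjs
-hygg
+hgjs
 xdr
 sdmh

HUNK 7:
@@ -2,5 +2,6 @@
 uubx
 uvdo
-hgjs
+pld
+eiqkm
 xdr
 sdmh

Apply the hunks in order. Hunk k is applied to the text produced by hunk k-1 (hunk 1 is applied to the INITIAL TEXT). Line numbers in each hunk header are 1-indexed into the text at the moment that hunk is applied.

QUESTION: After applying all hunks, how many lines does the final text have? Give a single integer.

Hunk 1: at line 1 remove [npkrz,rfehk,dwdx] add [uubx] -> 11 lines: zzsr uubx sdlw oseer rbd xirai rgho vjbwp zqra exza lyj
Hunk 2: at line 8 remove [zqra,exza] add [sdmh] -> 10 lines: zzsr uubx sdlw oseer rbd xirai rgho vjbwp sdmh lyj
Hunk 3: at line 5 remove [xirai,rgho,vjbwp] add [ykrn] -> 8 lines: zzsr uubx sdlw oseer rbd ykrn sdmh lyj
Hunk 4: at line 1 remove [sdlw,oseer] add [uvdo,zovth,kfdjs] -> 9 lines: zzsr uubx uvdo zovth kfdjs rbd ykrn sdmh lyj
Hunk 5: at line 4 remove [rbd,ykrn] add [hygg,xdr] -> 9 lines: zzsr uubx uvdo zovth kfdjs hygg xdr sdmh lyj
Hunk 6: at line 2 remove [zovth,kfdjs,hygg] add [hgjs] -> 7 lines: zzsr uubx uvdo hgjs xdr sdmh lyj
Hunk 7: at line 2 remove [hgjs] add [pld,eiqkm] -> 8 lines: zzsr uubx uvdo pld eiqkm xdr sdmh lyj
Final line count: 8

Answer: 8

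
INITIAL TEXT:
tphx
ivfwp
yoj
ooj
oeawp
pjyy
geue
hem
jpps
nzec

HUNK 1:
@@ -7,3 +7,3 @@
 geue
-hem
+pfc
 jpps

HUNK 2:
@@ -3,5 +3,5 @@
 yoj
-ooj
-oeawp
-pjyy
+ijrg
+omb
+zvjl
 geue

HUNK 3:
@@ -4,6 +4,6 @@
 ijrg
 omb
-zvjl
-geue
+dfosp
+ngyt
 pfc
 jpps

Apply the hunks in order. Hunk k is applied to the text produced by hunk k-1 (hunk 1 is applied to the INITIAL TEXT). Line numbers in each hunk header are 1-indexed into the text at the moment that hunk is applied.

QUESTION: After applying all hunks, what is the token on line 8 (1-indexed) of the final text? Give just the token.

Hunk 1: at line 7 remove [hem] add [pfc] -> 10 lines: tphx ivfwp yoj ooj oeawp pjyy geue pfc jpps nzec
Hunk 2: at line 3 remove [ooj,oeawp,pjyy] add [ijrg,omb,zvjl] -> 10 lines: tphx ivfwp yoj ijrg omb zvjl geue pfc jpps nzec
Hunk 3: at line 4 remove [zvjl,geue] add [dfosp,ngyt] -> 10 lines: tphx ivfwp yoj ijrg omb dfosp ngyt pfc jpps nzec
Final line 8: pfc

Answer: pfc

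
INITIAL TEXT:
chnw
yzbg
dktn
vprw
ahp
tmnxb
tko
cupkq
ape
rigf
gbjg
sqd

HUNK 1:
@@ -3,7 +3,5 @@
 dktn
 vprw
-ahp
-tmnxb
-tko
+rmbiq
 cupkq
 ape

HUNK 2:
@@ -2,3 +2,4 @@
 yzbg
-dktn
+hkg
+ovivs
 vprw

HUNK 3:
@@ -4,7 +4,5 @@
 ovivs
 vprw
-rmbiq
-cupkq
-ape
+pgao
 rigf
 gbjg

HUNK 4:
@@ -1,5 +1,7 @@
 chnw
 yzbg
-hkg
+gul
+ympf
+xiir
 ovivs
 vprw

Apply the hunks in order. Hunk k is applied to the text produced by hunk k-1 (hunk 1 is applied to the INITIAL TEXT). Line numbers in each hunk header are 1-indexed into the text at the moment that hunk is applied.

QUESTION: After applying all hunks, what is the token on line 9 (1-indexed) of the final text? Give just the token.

Hunk 1: at line 3 remove [ahp,tmnxb,tko] add [rmbiq] -> 10 lines: chnw yzbg dktn vprw rmbiq cupkq ape rigf gbjg sqd
Hunk 2: at line 2 remove [dktn] add [hkg,ovivs] -> 11 lines: chnw yzbg hkg ovivs vprw rmbiq cupkq ape rigf gbjg sqd
Hunk 3: at line 4 remove [rmbiq,cupkq,ape] add [pgao] -> 9 lines: chnw yzbg hkg ovivs vprw pgao rigf gbjg sqd
Hunk 4: at line 1 remove [hkg] add [gul,ympf,xiir] -> 11 lines: chnw yzbg gul ympf xiir ovivs vprw pgao rigf gbjg sqd
Final line 9: rigf

Answer: rigf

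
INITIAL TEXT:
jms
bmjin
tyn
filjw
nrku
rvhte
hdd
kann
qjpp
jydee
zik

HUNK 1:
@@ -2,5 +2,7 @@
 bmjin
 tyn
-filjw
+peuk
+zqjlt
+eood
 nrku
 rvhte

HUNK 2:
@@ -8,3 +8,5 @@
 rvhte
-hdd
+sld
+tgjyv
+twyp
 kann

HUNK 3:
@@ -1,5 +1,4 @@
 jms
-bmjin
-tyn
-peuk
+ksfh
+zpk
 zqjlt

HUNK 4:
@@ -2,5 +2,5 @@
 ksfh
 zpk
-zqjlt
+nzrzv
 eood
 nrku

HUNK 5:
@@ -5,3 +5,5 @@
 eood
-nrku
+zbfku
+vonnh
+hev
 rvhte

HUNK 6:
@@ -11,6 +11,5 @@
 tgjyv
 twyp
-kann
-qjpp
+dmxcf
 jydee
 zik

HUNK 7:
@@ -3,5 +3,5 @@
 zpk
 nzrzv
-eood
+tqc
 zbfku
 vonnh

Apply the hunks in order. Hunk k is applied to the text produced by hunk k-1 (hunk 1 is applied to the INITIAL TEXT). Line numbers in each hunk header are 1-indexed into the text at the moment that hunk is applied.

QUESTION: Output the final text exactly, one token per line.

Hunk 1: at line 2 remove [filjw] add [peuk,zqjlt,eood] -> 13 lines: jms bmjin tyn peuk zqjlt eood nrku rvhte hdd kann qjpp jydee zik
Hunk 2: at line 8 remove [hdd] add [sld,tgjyv,twyp] -> 15 lines: jms bmjin tyn peuk zqjlt eood nrku rvhte sld tgjyv twyp kann qjpp jydee zik
Hunk 3: at line 1 remove [bmjin,tyn,peuk] add [ksfh,zpk] -> 14 lines: jms ksfh zpk zqjlt eood nrku rvhte sld tgjyv twyp kann qjpp jydee zik
Hunk 4: at line 2 remove [zqjlt] add [nzrzv] -> 14 lines: jms ksfh zpk nzrzv eood nrku rvhte sld tgjyv twyp kann qjpp jydee zik
Hunk 5: at line 5 remove [nrku] add [zbfku,vonnh,hev] -> 16 lines: jms ksfh zpk nzrzv eood zbfku vonnh hev rvhte sld tgjyv twyp kann qjpp jydee zik
Hunk 6: at line 11 remove [kann,qjpp] add [dmxcf] -> 15 lines: jms ksfh zpk nzrzv eood zbfku vonnh hev rvhte sld tgjyv twyp dmxcf jydee zik
Hunk 7: at line 3 remove [eood] add [tqc] -> 15 lines: jms ksfh zpk nzrzv tqc zbfku vonnh hev rvhte sld tgjyv twyp dmxcf jydee zik

Answer: jms
ksfh
zpk
nzrzv
tqc
zbfku
vonnh
hev
rvhte
sld
tgjyv
twyp
dmxcf
jydee
zik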